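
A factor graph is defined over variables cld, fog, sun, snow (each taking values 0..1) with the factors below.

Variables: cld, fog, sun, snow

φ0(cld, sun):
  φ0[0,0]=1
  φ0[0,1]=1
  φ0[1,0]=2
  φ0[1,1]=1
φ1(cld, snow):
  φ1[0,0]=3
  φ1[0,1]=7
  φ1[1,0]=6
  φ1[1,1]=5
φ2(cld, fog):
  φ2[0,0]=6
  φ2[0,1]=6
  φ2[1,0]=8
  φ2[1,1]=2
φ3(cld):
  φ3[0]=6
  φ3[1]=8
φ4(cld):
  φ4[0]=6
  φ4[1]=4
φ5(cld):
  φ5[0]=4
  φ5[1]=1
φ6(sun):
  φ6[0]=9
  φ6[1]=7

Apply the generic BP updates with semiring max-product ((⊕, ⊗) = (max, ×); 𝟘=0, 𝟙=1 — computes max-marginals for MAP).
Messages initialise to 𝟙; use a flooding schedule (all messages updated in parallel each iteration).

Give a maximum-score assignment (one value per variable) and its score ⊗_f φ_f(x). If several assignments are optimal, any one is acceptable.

assignment: (cld=0, fog=0, sun=0, snow=1); score = 54432

init: all messages = 𝟙 over 2 values
r1 m[φ0→cld] = [1, 2]
r1 m[φ0→sun] = [2, 1]
r1 m[φ1→cld] = [7, 6]
r1 m[φ1→snow] = [6, 7]
r1 m[φ2→cld] = [6, 8]
r1 m[φ2→fog] = [8, 6]
r1 m[φ3→cld] = [6, 8]
r1 m[φ4→cld] = [6, 4]
r1 m[φ5→cld] = [4, 1]
r1 m[φ6→sun] = [9, 7]
r1 m[cld→φ0] = [1, 1]
r1 m[cld→φ1] = [1, 1]
r1 m[cld→φ2] = [1, 1]
r1 m[cld→φ3] = [1, 1]
r1 m[cld→φ4] = [1, 1]
r1 m[cld→φ5] = [1, 1]
r1 m[fog→φ2] = [1, 1]
r1 m[sun→φ0] = [1, 1]
r1 m[sun→φ6] = [1, 1]
r1 m[snow→φ1] = [1, 1]
r2 m[φ0→cld] = [1, 2]
r2 m[φ0→sun] = [2, 1]
r2 m[φ1→cld] = [7, 6]
r2 m[φ1→snow] = [6, 7]
r2 m[φ2→cld] = [6, 8]
r2 m[φ2→fog] = [8, 6]
r2 m[φ3→cld] = [6, 8]
r2 m[φ4→cld] = [6, 4]
r2 m[φ5→cld] = [4, 1]
r2 m[φ6→sun] = [9, 7]
r2 m[cld→φ0] = [6048, 1536]
r2 m[cld→φ1] = [864, 512]
r2 m[cld→φ2] = [1008, 384]
r2 m[cld→φ3] = [1008, 384]
r2 m[cld→φ4] = [1008, 768]
r2 m[cld→φ5] = [1512, 3072]
r2 m[fog→φ2] = [1, 1]
r2 m[sun→φ0] = [9, 7]
r2 m[sun→φ6] = [2, 1]
r2 m[snow→φ1] = [1, 1]
r3 m[φ0→cld] = [9, 18]
r3 m[φ0→sun] = [6048, 6048]
r3 m[φ1→cld] = [7, 6]
r3 m[φ1→snow] = [3072, 6048]
r3 m[φ2→cld] = [6, 8]
r3 m[φ2→fog] = [6048, 6048]
r3 m[φ3→cld] = [6, 8]
r3 m[φ4→cld] = [6, 4]
r3 m[φ5→cld] = [4, 1]
r3 m[φ6→sun] = [9, 7]
r3 m[cld→φ0] = [6048, 1536]
r3 m[cld→φ1] = [864, 512]
r3 m[cld→φ2] = [1008, 384]
r3 m[cld→φ3] = [1008, 384]
r3 m[cld→φ4] = [1008, 768]
r3 m[cld→φ5] = [1512, 3072]
r3 m[fog→φ2] = [1, 1]
r3 m[sun→φ0] = [9, 7]
r3 m[sun→φ6] = [2, 1]
r3 m[snow→φ1] = [1, 1]
r4 m[φ0→cld] = [9, 18]
r4 m[φ0→sun] = [6048, 6048]
r4 m[φ1→cld] = [7, 6]
r4 m[φ1→snow] = [3072, 6048]
r4 m[φ2→cld] = [6, 8]
r4 m[φ2→fog] = [6048, 6048]
r4 m[φ3→cld] = [6, 8]
r4 m[φ4→cld] = [6, 4]
r4 m[φ5→cld] = [4, 1]
r4 m[φ6→sun] = [9, 7]
r4 m[cld→φ0] = [6048, 1536]
r4 m[cld→φ1] = [7776, 4608]
r4 m[cld→φ2] = [9072, 3456]
r4 m[cld→φ3] = [9072, 3456]
r4 m[cld→φ4] = [9072, 6912]
r4 m[cld→φ5] = [13608, 27648]
r4 m[fog→φ2] = [1, 1]
r4 m[sun→φ0] = [9, 7]
r4 m[sun→φ6] = [6048, 6048]
r4 m[snow→φ1] = [1, 1]
r5 m[φ0→cld] = [9, 18]
r5 m[φ0→sun] = [6048, 6048]
r5 m[φ1→cld] = [7, 6]
r5 m[φ1→snow] = [27648, 54432]
r5 m[φ2→cld] = [6, 8]
r5 m[φ2→fog] = [54432, 54432]
r5 m[φ3→cld] = [6, 8]
r5 m[φ4→cld] = [6, 4]
r5 m[φ5→cld] = [4, 1]
r5 m[φ6→sun] = [9, 7]
r5 m[cld→φ0] = [6048, 1536]
r5 m[cld→φ1] = [7776, 4608]
r5 m[cld→φ2] = [9072, 3456]
r5 m[cld→φ3] = [9072, 3456]
r5 m[cld→φ4] = [9072, 6912]
r5 m[cld→φ5] = [13608, 27648]
r5 m[fog→φ2] = [1, 1]
r5 m[sun→φ0] = [9, 7]
r5 m[sun→φ6] = [6048, 6048]
r5 m[snow→φ1] = [1, 1]
r6 m[φ0→cld] = [9, 18]
r6 m[φ0→sun] = [6048, 6048]
r6 m[φ1→cld] = [7, 6]
r6 m[φ1→snow] = [27648, 54432]
r6 m[φ2→cld] = [6, 8]
r6 m[φ2→fog] = [54432, 54432]
r6 m[φ3→cld] = [6, 8]
r6 m[φ4→cld] = [6, 4]
r6 m[φ5→cld] = [4, 1]
r6 m[φ6→sun] = [9, 7]
r6 m[cld→φ0] = [6048, 1536]
r6 m[cld→φ1] = [7776, 4608]
r6 m[cld→φ2] = [9072, 3456]
r6 m[cld→φ3] = [9072, 3456]
r6 m[cld→φ4] = [9072, 6912]
r6 m[cld→φ5] = [13608, 27648]
r6 m[fog→φ2] = [1, 1]
r6 m[sun→φ0] = [9, 7]
r6 m[sun→φ6] = [6048, 6048]
r6 m[snow→φ1] = [1, 1]
fixed point reached at round 6
traceback from cld: (cld=0, fog=0, sun=0, snow=1), score=54432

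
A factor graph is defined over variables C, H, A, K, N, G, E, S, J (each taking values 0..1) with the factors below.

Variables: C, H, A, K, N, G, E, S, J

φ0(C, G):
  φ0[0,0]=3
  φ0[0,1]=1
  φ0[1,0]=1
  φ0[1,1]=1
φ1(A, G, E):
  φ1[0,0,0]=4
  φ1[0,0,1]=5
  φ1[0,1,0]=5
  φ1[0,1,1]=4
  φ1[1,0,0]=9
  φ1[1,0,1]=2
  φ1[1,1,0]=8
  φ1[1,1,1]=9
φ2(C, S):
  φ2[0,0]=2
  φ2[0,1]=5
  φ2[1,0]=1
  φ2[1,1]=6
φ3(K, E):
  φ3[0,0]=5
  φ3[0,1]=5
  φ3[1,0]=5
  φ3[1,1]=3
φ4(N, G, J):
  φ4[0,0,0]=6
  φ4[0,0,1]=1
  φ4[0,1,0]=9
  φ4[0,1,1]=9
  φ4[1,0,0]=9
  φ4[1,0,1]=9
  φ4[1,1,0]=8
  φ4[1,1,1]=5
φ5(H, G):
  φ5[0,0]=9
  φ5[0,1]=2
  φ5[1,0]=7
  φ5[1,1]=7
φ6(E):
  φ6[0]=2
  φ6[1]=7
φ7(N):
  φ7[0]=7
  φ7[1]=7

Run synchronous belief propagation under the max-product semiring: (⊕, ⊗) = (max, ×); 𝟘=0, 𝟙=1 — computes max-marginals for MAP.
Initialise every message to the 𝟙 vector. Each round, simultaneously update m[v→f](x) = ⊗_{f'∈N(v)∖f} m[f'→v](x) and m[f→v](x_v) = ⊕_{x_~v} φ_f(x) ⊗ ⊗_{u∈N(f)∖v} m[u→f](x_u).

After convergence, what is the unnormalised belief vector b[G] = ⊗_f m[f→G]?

b[G] = [1488375, 833490]

init: all messages = 𝟙 over 2 values
r1 m[φ0→C] = [3, 1]
r1 m[φ0→G] = [3, 1]
r1 m[φ1→A] = [5, 9]
r1 m[φ1→G] = [9, 9]
r1 m[φ1→E] = [9, 9]
r1 m[φ2→C] = [5, 6]
r1 m[φ2→S] = [2, 6]
r1 m[φ3→K] = [5, 5]
r1 m[φ3→E] = [5, 5]
r1 m[φ4→N] = [9, 9]
r1 m[φ4→G] = [9, 9]
r1 m[φ4→J] = [9, 9]
r1 m[φ5→H] = [9, 7]
r1 m[φ5→G] = [9, 7]
r1 m[φ6→E] = [2, 7]
r1 m[φ7→N] = [7, 7]
r1 m[C→φ0] = [1, 1]
r1 m[C→φ2] = [1, 1]
r1 m[H→φ5] = [1, 1]
r1 m[A→φ1] = [1, 1]
r1 m[K→φ3] = [1, 1]
r1 m[N→φ4] = [1, 1]
r1 m[N→φ7] = [1, 1]
r1 m[G→φ0] = [1, 1]
r1 m[G→φ1] = [1, 1]
r1 m[G→φ4] = [1, 1]
r1 m[G→φ5] = [1, 1]
r1 m[E→φ1] = [1, 1]
r1 m[E→φ3] = [1, 1]
r1 m[E→φ6] = [1, 1]
r1 m[S→φ2] = [1, 1]
r1 m[J→φ4] = [1, 1]
r2 m[φ0→C] = [3, 1]
r2 m[φ0→G] = [3, 1]
r2 m[φ1→A] = [5, 9]
r2 m[φ1→G] = [9, 9]
r2 m[φ1→E] = [9, 9]
r2 m[φ2→C] = [5, 6]
r2 m[φ2→S] = [2, 6]
r2 m[φ3→K] = [5, 5]
r2 m[φ3→E] = [5, 5]
r2 m[φ4→N] = [9, 9]
r2 m[φ4→G] = [9, 9]
r2 m[φ4→J] = [9, 9]
r2 m[φ5→H] = [9, 7]
r2 m[φ5→G] = [9, 7]
r2 m[φ6→E] = [2, 7]
r2 m[φ7→N] = [7, 7]
r2 m[C→φ0] = [5, 6]
r2 m[C→φ2] = [3, 1]
r2 m[H→φ5] = [1, 1]
r2 m[A→φ1] = [1, 1]
r2 m[K→φ3] = [1, 1]
r2 m[N→φ4] = [7, 7]
r2 m[N→φ7] = [9, 9]
r2 m[G→φ0] = [729, 567]
r2 m[G→φ1] = [243, 63]
r2 m[G→φ4] = [243, 63]
r2 m[G→φ5] = [243, 81]
r2 m[E→φ1] = [10, 35]
r2 m[E→φ3] = [18, 63]
r2 m[E→φ6] = [45, 45]
r2 m[S→φ2] = [1, 1]
r2 m[J→φ4] = [1, 1]
r3 m[φ0→C] = [2187, 729]
r3 m[φ0→G] = [15, 6]
r3 m[φ1→A] = [42525, 21870]
r3 m[φ1→G] = [175, 315]
r3 m[φ1→E] = [2187, 1215]
r3 m[φ2→C] = [5, 6]
r3 m[φ2→S] = [6, 15]
r3 m[φ3→K] = [315, 189]
r3 m[φ3→E] = [5, 5]
r3 m[φ4→N] = [1458, 2187]
r3 m[φ4→G] = [63, 63]
r3 m[φ4→J] = [15309, 15309]
r3 m[φ5→H] = [2187, 1701]
r3 m[φ5→G] = [9, 7]
r3 m[φ6→E] = [2, 7]
r3 m[φ7→N] = [7, 7]
r3 m[C→φ0] = [5, 6]
r3 m[C→φ2] = [3, 1]
r3 m[H→φ5] = [1, 1]
r3 m[A→φ1] = [1, 1]
r3 m[K→φ3] = [1, 1]
r3 m[N→φ4] = [7, 7]
r3 m[N→φ7] = [9, 9]
r3 m[G→φ0] = [729, 567]
r3 m[G→φ1] = [243, 63]
r3 m[G→φ4] = [243, 63]
r3 m[G→φ5] = [243, 81]
r3 m[E→φ1] = [10, 35]
r3 m[E→φ3] = [18, 63]
r3 m[E→φ6] = [45, 45]
r3 m[S→φ2] = [1, 1]
r3 m[J→φ4] = [1, 1]
r4 m[φ0→C] = [2187, 729]
r4 m[φ0→G] = [15, 6]
r4 m[φ1→A] = [42525, 21870]
r4 m[φ1→G] = [175, 315]
r4 m[φ1→E] = [2187, 1215]
r4 m[φ2→C] = [5, 6]
r4 m[φ2→S] = [6, 15]
r4 m[φ3→K] = [315, 189]
r4 m[φ3→E] = [5, 5]
r4 m[φ4→N] = [1458, 2187]
r4 m[φ4→G] = [63, 63]
r4 m[φ4→J] = [15309, 15309]
r4 m[φ5→H] = [2187, 1701]
r4 m[φ5→G] = [9, 7]
r4 m[φ6→E] = [2, 7]
r4 m[φ7→N] = [7, 7]
r4 m[C→φ0] = [5, 6]
r4 m[C→φ2] = [2187, 729]
r4 m[H→φ5] = [1, 1]
r4 m[A→φ1] = [1, 1]
r4 m[K→φ3] = [1, 1]
r4 m[N→φ4] = [7, 7]
r4 m[N→φ7] = [1458, 2187]
r4 m[G→φ0] = [99225, 138915]
r4 m[G→φ1] = [8505, 2646]
r4 m[G→φ4] = [23625, 13230]
r4 m[G→φ5] = [165375, 119070]
r4 m[E→φ1] = [10, 35]
r4 m[E→φ3] = [4374, 8505]
r4 m[E→φ6] = [10935, 6075]
r4 m[S→φ2] = [1, 1]
r4 m[J→φ4] = [1, 1]
r5 m[φ0→C] = [297675, 138915]
r5 m[φ0→G] = [15, 6]
r5 m[φ1→A] = [1488375, 833490]
r5 m[φ1→G] = [175, 315]
r5 m[φ1→E] = [76545, 42525]
r5 m[φ2→C] = [5, 6]
r5 m[φ2→S] = [4374, 10935]
r5 m[φ3→K] = [42525, 25515]
r5 m[φ3→E] = [5, 5]
r5 m[φ4→N] = [141750, 212625]
r5 m[φ4→G] = [63, 63]
r5 m[φ4→J] = [1488375, 1488375]
r5 m[φ5→H] = [1488375, 1157625]
r5 m[φ5→G] = [9, 7]
r5 m[φ6→E] = [2, 7]
r5 m[φ7→N] = [7, 7]
r5 m[C→φ0] = [5, 6]
r5 m[C→φ2] = [2187, 729]
r5 m[H→φ5] = [1, 1]
r5 m[A→φ1] = [1, 1]
r5 m[K→φ3] = [1, 1]
r5 m[N→φ4] = [7, 7]
r5 m[N→φ7] = [1458, 2187]
r5 m[G→φ0] = [99225, 138915]
r5 m[G→φ1] = [8505, 2646]
r5 m[G→φ4] = [23625, 13230]
r5 m[G→φ5] = [165375, 119070]
r5 m[E→φ1] = [10, 35]
r5 m[E→φ3] = [4374, 8505]
r5 m[E→φ6] = [10935, 6075]
r5 m[S→φ2] = [1, 1]
r5 m[J→φ4] = [1, 1]
r6 m[φ0→C] = [297675, 138915]
r6 m[φ0→G] = [15, 6]
r6 m[φ1→A] = [1488375, 833490]
r6 m[φ1→G] = [175, 315]
r6 m[φ1→E] = [76545, 42525]
r6 m[φ2→C] = [5, 6]
r6 m[φ2→S] = [4374, 10935]
r6 m[φ3→K] = [42525, 25515]
r6 m[φ3→E] = [5, 5]
r6 m[φ4→N] = [141750, 212625]
r6 m[φ4→G] = [63, 63]
r6 m[φ4→J] = [1488375, 1488375]
r6 m[φ5→H] = [1488375, 1157625]
r6 m[φ5→G] = [9, 7]
r6 m[φ6→E] = [2, 7]
r6 m[φ7→N] = [7, 7]
r6 m[C→φ0] = [5, 6]
r6 m[C→φ2] = [297675, 138915]
r6 m[H→φ5] = [1, 1]
r6 m[A→φ1] = [1, 1]
r6 m[K→φ3] = [1, 1]
r6 m[N→φ4] = [7, 7]
r6 m[N→φ7] = [141750, 212625]
r6 m[G→φ0] = [99225, 138915]
r6 m[G→φ1] = [8505, 2646]
r6 m[G→φ4] = [23625, 13230]
r6 m[G→φ5] = [165375, 119070]
r6 m[E→φ1] = [10, 35]
r6 m[E→φ3] = [153090, 297675]
r6 m[E→φ6] = [382725, 212625]
r6 m[S→φ2] = [1, 1]
r6 m[J→φ4] = [1, 1]
r7 m[φ0→C] = [297675, 138915]
r7 m[φ0→G] = [15, 6]
r7 m[φ1→A] = [1488375, 833490]
r7 m[φ1→G] = [175, 315]
r7 m[φ1→E] = [76545, 42525]
r7 m[φ2→C] = [5, 6]
r7 m[φ2→S] = [595350, 1488375]
r7 m[φ3→K] = [1488375, 893025]
r7 m[φ3→E] = [5, 5]
r7 m[φ4→N] = [141750, 212625]
r7 m[φ4→G] = [63, 63]
r7 m[φ4→J] = [1488375, 1488375]
r7 m[φ5→H] = [1488375, 1157625]
r7 m[φ5→G] = [9, 7]
r7 m[φ6→E] = [2, 7]
r7 m[φ7→N] = [7, 7]
r7 m[C→φ0] = [5, 6]
r7 m[C→φ2] = [297675, 138915]
r7 m[H→φ5] = [1, 1]
r7 m[A→φ1] = [1, 1]
r7 m[K→φ3] = [1, 1]
r7 m[N→φ4] = [7, 7]
r7 m[N→φ7] = [141750, 212625]
r7 m[G→φ0] = [99225, 138915]
r7 m[G→φ1] = [8505, 2646]
r7 m[G→φ4] = [23625, 13230]
r7 m[G→φ5] = [165375, 119070]
r7 m[E→φ1] = [10, 35]
r7 m[E→φ3] = [153090, 297675]
r7 m[E→φ6] = [382725, 212625]
r7 m[S→φ2] = [1, 1]
r7 m[J→φ4] = [1, 1]
r8 m[φ0→C] = [297675, 138915]
r8 m[φ0→G] = [15, 6]
r8 m[φ1→A] = [1488375, 833490]
r8 m[φ1→G] = [175, 315]
r8 m[φ1→E] = [76545, 42525]
r8 m[φ2→C] = [5, 6]
r8 m[φ2→S] = [595350, 1488375]
r8 m[φ3→K] = [1488375, 893025]
r8 m[φ3→E] = [5, 5]
r8 m[φ4→N] = [141750, 212625]
r8 m[φ4→G] = [63, 63]
r8 m[φ4→J] = [1488375, 1488375]
r8 m[φ5→H] = [1488375, 1157625]
r8 m[φ5→G] = [9, 7]
r8 m[φ6→E] = [2, 7]
r8 m[φ7→N] = [7, 7]
r8 m[C→φ0] = [5, 6]
r8 m[C→φ2] = [297675, 138915]
r8 m[H→φ5] = [1, 1]
r8 m[A→φ1] = [1, 1]
r8 m[K→φ3] = [1, 1]
r8 m[N→φ4] = [7, 7]
r8 m[N→φ7] = [141750, 212625]
r8 m[G→φ0] = [99225, 138915]
r8 m[G→φ1] = [8505, 2646]
r8 m[G→φ4] = [23625, 13230]
r8 m[G→φ5] = [165375, 119070]
r8 m[E→φ1] = [10, 35]
r8 m[E→φ3] = [153090, 297675]
r8 m[E→φ6] = [382725, 212625]
r8 m[S→φ2] = [1, 1]
r8 m[J→φ4] = [1, 1]
fixed point reached at round 8
b[G] = ⊗ incoming = [1488375, 833490]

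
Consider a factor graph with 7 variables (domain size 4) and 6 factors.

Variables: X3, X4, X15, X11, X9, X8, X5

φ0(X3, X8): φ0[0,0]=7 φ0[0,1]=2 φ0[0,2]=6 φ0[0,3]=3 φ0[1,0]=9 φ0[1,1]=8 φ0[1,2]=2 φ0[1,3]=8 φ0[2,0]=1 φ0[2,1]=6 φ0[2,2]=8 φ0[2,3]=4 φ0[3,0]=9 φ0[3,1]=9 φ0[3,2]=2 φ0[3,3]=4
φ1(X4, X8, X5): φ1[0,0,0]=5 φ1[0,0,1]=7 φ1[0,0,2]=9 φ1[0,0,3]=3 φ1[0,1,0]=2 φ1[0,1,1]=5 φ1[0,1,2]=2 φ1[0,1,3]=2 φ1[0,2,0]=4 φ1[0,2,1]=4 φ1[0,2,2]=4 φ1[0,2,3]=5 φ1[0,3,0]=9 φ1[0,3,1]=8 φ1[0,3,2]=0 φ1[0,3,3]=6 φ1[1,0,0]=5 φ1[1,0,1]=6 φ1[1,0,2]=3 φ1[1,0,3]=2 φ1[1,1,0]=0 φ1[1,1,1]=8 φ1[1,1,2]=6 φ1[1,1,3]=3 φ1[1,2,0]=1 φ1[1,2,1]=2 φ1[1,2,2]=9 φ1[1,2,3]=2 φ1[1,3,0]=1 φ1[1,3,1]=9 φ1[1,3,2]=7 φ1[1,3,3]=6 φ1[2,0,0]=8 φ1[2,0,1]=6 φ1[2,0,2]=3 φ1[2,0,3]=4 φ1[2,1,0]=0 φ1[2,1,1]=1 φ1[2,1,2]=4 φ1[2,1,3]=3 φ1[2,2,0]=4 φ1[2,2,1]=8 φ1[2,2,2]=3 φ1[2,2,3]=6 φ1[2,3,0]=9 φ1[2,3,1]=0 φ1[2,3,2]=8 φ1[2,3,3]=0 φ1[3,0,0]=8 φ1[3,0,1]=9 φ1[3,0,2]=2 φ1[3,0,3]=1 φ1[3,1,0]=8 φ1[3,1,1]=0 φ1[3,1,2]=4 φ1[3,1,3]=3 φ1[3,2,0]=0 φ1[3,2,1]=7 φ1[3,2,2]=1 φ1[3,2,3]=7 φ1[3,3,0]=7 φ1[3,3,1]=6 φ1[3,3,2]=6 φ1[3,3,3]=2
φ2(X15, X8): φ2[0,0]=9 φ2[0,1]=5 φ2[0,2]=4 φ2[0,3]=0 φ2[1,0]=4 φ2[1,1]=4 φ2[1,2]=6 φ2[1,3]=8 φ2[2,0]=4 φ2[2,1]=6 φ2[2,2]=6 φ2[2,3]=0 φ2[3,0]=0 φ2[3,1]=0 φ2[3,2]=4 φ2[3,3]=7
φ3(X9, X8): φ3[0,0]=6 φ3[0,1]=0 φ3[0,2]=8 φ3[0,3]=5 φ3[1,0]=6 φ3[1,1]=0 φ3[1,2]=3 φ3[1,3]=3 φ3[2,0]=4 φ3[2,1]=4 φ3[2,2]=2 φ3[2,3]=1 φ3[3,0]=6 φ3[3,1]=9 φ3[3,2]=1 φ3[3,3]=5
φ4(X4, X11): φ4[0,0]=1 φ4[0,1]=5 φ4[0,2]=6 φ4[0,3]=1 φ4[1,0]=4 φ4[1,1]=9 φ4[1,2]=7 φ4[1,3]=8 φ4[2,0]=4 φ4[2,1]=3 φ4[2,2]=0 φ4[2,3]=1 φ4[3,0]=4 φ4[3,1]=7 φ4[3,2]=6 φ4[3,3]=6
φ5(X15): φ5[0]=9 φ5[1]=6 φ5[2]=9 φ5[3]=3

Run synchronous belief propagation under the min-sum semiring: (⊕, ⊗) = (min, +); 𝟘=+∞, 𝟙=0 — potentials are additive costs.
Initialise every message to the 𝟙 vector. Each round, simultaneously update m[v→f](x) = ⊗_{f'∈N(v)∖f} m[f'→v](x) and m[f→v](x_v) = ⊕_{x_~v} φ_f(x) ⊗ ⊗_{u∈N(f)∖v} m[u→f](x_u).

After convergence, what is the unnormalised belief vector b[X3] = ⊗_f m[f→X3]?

b[X3] = [5, 11, 9, 12]

init: all messages = 𝟙 over 4 values
r1 m[φ0→X3] = [2, 2, 1, 2]
r1 m[φ0→X8] = [1, 2, 2, 3]
r1 m[φ1→X4] = [0, 0, 0, 0]
r1 m[φ1→X8] = [1, 0, 0, 0]
r1 m[φ1→X5] = [0, 0, 0, 0]
r1 m[φ2→X15] = [0, 4, 0, 0]
r1 m[φ2→X8] = [0, 0, 4, 0]
r1 m[φ3→X9] = [0, 0, 1, 1]
r1 m[φ3→X8] = [4, 0, 1, 1]
r1 m[φ4→X4] = [1, 4, 0, 4]
r1 m[φ4→X11] = [1, 3, 0, 1]
r1 m[φ5→X15] = [9, 6, 9, 3]
r1 m[X3→φ0] = [0, 0, 0, 0]
r1 m[X4→φ1] = [0, 0, 0, 0]
r1 m[X4→φ4] = [0, 0, 0, 0]
r1 m[X15→φ2] = [0, 0, 0, 0]
r1 m[X15→φ5] = [0, 0, 0, 0]
r1 m[X11→φ4] = [0, 0, 0, 0]
r1 m[X9→φ3] = [0, 0, 0, 0]
r1 m[X8→φ0] = [0, 0, 0, 0]
r1 m[X8→φ1] = [0, 0, 0, 0]
r1 m[X8→φ2] = [0, 0, 0, 0]
r1 m[X8→φ3] = [0, 0, 0, 0]
r1 m[X5→φ1] = [0, 0, 0, 0]
r2 m[φ0→X3] = [2, 2, 1, 2]
r2 m[φ0→X8] = [1, 2, 2, 3]
r2 m[φ1→X4] = [0, 0, 0, 0]
r2 m[φ1→X8] = [1, 0, 0, 0]
r2 m[φ1→X5] = [0, 0, 0, 0]
r2 m[φ2→X15] = [0, 4, 0, 0]
r2 m[φ2→X8] = [0, 0, 4, 0]
r2 m[φ3→X9] = [0, 0, 1, 1]
r2 m[φ3→X8] = [4, 0, 1, 1]
r2 m[φ4→X4] = [1, 4, 0, 4]
r2 m[φ4→X11] = [1, 3, 0, 1]
r2 m[φ5→X15] = [9, 6, 9, 3]
r2 m[X3→φ0] = [0, 0, 0, 0]
r2 m[X4→φ1] = [1, 4, 0, 4]
r2 m[X4→φ4] = [0, 0, 0, 0]
r2 m[X15→φ2] = [9, 6, 9, 3]
r2 m[X15→φ5] = [0, 4, 0, 0]
r2 m[X11→φ4] = [0, 0, 0, 0]
r2 m[X9→φ3] = [0, 0, 0, 0]
r2 m[X8→φ0] = [5, 0, 5, 1]
r2 m[X8→φ1] = [5, 2, 7, 4]
r2 m[X8→φ2] = [6, 2, 3, 4]
r2 m[X8→φ3] = [2, 2, 6, 3]
r2 m[X5→φ1] = [0, 0, 0, 0]
r3 m[φ0→X3] = [2, 7, 5, 5]
r3 m[φ0→X8] = [1, 2, 2, 3]
r3 m[φ1→X4] = [4, 2, 2, 2]
r3 m[φ1→X8] = [3, 0, 3, 0]
r3 m[φ1→X5] = [2, 3, 5, 4]
r3 m[φ2→X15] = [4, 6, 4, 2]
r3 m[φ2→X8] = [3, 3, 7, 9]
r3 m[φ3→X9] = [2, 2, 4, 7]
r3 m[φ3→X8] = [4, 0, 1, 1]
r3 m[φ4→X4] = [1, 4, 0, 4]
r3 m[φ4→X11] = [1, 3, 0, 1]
r3 m[φ5→X15] = [9, 6, 9, 3]
r3 m[X3→φ0] = [0, 0, 0, 0]
r3 m[X4→φ1] = [1, 4, 0, 4]
r3 m[X4→φ4] = [0, 0, 0, 0]
r3 m[X15→φ2] = [9, 6, 9, 3]
r3 m[X15→φ5] = [0, 4, 0, 0]
r3 m[X11→φ4] = [0, 0, 0, 0]
r3 m[X9→φ3] = [0, 0, 0, 0]
r3 m[X8→φ0] = [5, 0, 5, 1]
r3 m[X8→φ1] = [5, 2, 7, 4]
r3 m[X8→φ2] = [6, 2, 3, 4]
r3 m[X8→φ3] = [2, 2, 6, 3]
r3 m[X5→φ1] = [0, 0, 0, 0]
r4 m[φ0→X3] = [2, 7, 5, 5]
r4 m[φ0→X8] = [1, 2, 2, 3]
r4 m[φ1→X4] = [4, 2, 2, 2]
r4 m[φ1→X8] = [3, 0, 3, 0]
r4 m[φ1→X5] = [2, 3, 5, 4]
r4 m[φ2→X15] = [4, 6, 4, 2]
r4 m[φ2→X8] = [3, 3, 7, 9]
r4 m[φ3→X9] = [2, 2, 4, 7]
r4 m[φ3→X8] = [4, 0, 1, 1]
r4 m[φ4→X4] = [1, 4, 0, 4]
r4 m[φ4→X11] = [1, 3, 0, 1]
r4 m[φ5→X15] = [9, 6, 9, 3]
r4 m[X3→φ0] = [0, 0, 0, 0]
r4 m[X4→φ1] = [1, 4, 0, 4]
r4 m[X4→φ4] = [4, 2, 2, 2]
r4 m[X15→φ2] = [9, 6, 9, 3]
r4 m[X15→φ5] = [4, 6, 4, 2]
r4 m[X11→φ4] = [0, 0, 0, 0]
r4 m[X9→φ3] = [0, 0, 0, 0]
r4 m[X8→φ0] = [10, 3, 11, 10]
r4 m[X8→φ1] = [8, 5, 10, 13]
r4 m[X8→φ2] = [8, 2, 6, 4]
r4 m[X8→φ3] = [7, 5, 12, 12]
r4 m[X5→φ1] = [0, 0, 0, 0]
r5 m[φ0→X3] = [5, 11, 9, 12]
r5 m[φ0→X8] = [1, 2, 2, 3]
r5 m[φ1→X4] = [7, 5, 5, 5]
r5 m[φ1→X8] = [3, 0, 3, 0]
r5 m[φ1→X5] = [5, 6, 8, 8]
r5 m[φ2→X15] = [4, 6, 4, 2]
r5 m[φ2→X8] = [3, 3, 7, 9]
r5 m[φ3→X9] = [5, 5, 9, 13]
r5 m[φ3→X8] = [4, 0, 1, 1]
r5 m[φ4→X4] = [1, 4, 0, 4]
r5 m[φ4→X11] = [5, 5, 2, 3]
r5 m[φ5→X15] = [9, 6, 9, 3]
r5 m[X3→φ0] = [0, 0, 0, 0]
r5 m[X4→φ1] = [1, 4, 0, 4]
r5 m[X4→φ4] = [4, 2, 2, 2]
r5 m[X15→φ2] = [9, 6, 9, 3]
r5 m[X15→φ5] = [4, 6, 4, 2]
r5 m[X11→φ4] = [0, 0, 0, 0]
r5 m[X9→φ3] = [0, 0, 0, 0]
r5 m[X8→φ0] = [10, 3, 11, 10]
r5 m[X8→φ1] = [8, 5, 10, 13]
r5 m[X8→φ2] = [8, 2, 6, 4]
r5 m[X8→φ3] = [7, 5, 12, 12]
r5 m[X5→φ1] = [0, 0, 0, 0]
r6 m[φ0→X3] = [5, 11, 9, 12]
r6 m[φ0→X8] = [1, 2, 2, 3]
r6 m[φ1→X4] = [7, 5, 5, 5]
r6 m[φ1→X8] = [3, 0, 3, 0]
r6 m[φ1→X5] = [5, 6, 8, 8]
r6 m[φ2→X15] = [4, 6, 4, 2]
r6 m[φ2→X8] = [3, 3, 7, 9]
r6 m[φ3→X9] = [5, 5, 9, 13]
r6 m[φ3→X8] = [4, 0, 1, 1]
r6 m[φ4→X4] = [1, 4, 0, 4]
r6 m[φ4→X11] = [5, 5, 2, 3]
r6 m[φ5→X15] = [9, 6, 9, 3]
r6 m[X3→φ0] = [0, 0, 0, 0]
r6 m[X4→φ1] = [1, 4, 0, 4]
r6 m[X4→φ4] = [7, 5, 5, 5]
r6 m[X15→φ2] = [9, 6, 9, 3]
r6 m[X15→φ5] = [4, 6, 4, 2]
r6 m[X11→φ4] = [0, 0, 0, 0]
r6 m[X9→φ3] = [0, 0, 0, 0]
r6 m[X8→φ0] = [10, 3, 11, 10]
r6 m[X8→φ1] = [8, 5, 10, 13]
r6 m[X8→φ2] = [8, 2, 6, 4]
r6 m[X8→φ3] = [7, 5, 12, 12]
r6 m[X5→φ1] = [0, 0, 0, 0]
r7 m[φ0→X3] = [5, 11, 9, 12]
r7 m[φ0→X8] = [1, 2, 2, 3]
r7 m[φ1→X4] = [7, 5, 5, 5]
r7 m[φ1→X8] = [3, 0, 3, 0]
r7 m[φ1→X5] = [5, 6, 8, 8]
r7 m[φ2→X15] = [4, 6, 4, 2]
r7 m[φ2→X8] = [3, 3, 7, 9]
r7 m[φ3→X9] = [5, 5, 9, 13]
r7 m[φ3→X8] = [4, 0, 1, 1]
r7 m[φ4→X4] = [1, 4, 0, 4]
r7 m[φ4→X11] = [8, 8, 5, 6]
r7 m[φ5→X15] = [9, 6, 9, 3]
r7 m[X3→φ0] = [0, 0, 0, 0]
r7 m[X4→φ1] = [1, 4, 0, 4]
r7 m[X4→φ4] = [7, 5, 5, 5]
r7 m[X15→φ2] = [9, 6, 9, 3]
r7 m[X15→φ5] = [4, 6, 4, 2]
r7 m[X11→φ4] = [0, 0, 0, 0]
r7 m[X9→φ3] = [0, 0, 0, 0]
r7 m[X8→φ0] = [10, 3, 11, 10]
r7 m[X8→φ1] = [8, 5, 10, 13]
r7 m[X8→φ2] = [8, 2, 6, 4]
r7 m[X8→φ3] = [7, 5, 12, 12]
r7 m[X5→φ1] = [0, 0, 0, 0]
r8 m[φ0→X3] = [5, 11, 9, 12]
r8 m[φ0→X8] = [1, 2, 2, 3]
r8 m[φ1→X4] = [7, 5, 5, 5]
r8 m[φ1→X8] = [3, 0, 3, 0]
r8 m[φ1→X5] = [5, 6, 8, 8]
r8 m[φ2→X15] = [4, 6, 4, 2]
r8 m[φ2→X8] = [3, 3, 7, 9]
r8 m[φ3→X9] = [5, 5, 9, 13]
r8 m[φ3→X8] = [4, 0, 1, 1]
r8 m[φ4→X4] = [1, 4, 0, 4]
r8 m[φ4→X11] = [8, 8, 5, 6]
r8 m[φ5→X15] = [9, 6, 9, 3]
r8 m[X3→φ0] = [0, 0, 0, 0]
r8 m[X4→φ1] = [1, 4, 0, 4]
r8 m[X4→φ4] = [7, 5, 5, 5]
r8 m[X15→φ2] = [9, 6, 9, 3]
r8 m[X15→φ5] = [4, 6, 4, 2]
r8 m[X11→φ4] = [0, 0, 0, 0]
r8 m[X9→φ3] = [0, 0, 0, 0]
r8 m[X8→φ0] = [10, 3, 11, 10]
r8 m[X8→φ1] = [8, 5, 10, 13]
r8 m[X8→φ2] = [8, 2, 6, 4]
r8 m[X8→φ3] = [7, 5, 12, 12]
r8 m[X5→φ1] = [0, 0, 0, 0]
fixed point reached at round 8
b[X3] = ⊗ incoming = [5, 11, 9, 12]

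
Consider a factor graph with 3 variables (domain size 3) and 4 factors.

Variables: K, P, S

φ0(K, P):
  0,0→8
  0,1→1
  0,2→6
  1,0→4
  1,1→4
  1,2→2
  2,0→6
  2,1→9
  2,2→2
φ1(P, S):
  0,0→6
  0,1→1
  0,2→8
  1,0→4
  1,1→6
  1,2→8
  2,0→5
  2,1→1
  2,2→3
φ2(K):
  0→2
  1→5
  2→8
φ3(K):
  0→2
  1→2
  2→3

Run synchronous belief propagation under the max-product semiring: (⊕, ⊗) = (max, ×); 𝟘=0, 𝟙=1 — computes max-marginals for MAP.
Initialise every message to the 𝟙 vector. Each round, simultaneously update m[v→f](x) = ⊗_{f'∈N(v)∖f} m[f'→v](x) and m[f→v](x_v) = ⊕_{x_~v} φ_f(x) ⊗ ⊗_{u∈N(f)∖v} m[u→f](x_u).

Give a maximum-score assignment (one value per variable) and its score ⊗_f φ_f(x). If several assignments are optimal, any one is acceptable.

init: all messages = 𝟙 over 3 values
r1 m[φ0→K] = [8, 4, 9]
r1 m[φ0→P] = [8, 9, 6]
r1 m[φ1→P] = [8, 8, 5]
r1 m[φ1→S] = [6, 6, 8]
r1 m[φ2→K] = [2, 5, 8]
r1 m[φ3→K] = [2, 2, 3]
r1 m[K→φ0] = [1, 1, 1]
r1 m[K→φ2] = [1, 1, 1]
r1 m[K→φ3] = [1, 1, 1]
r1 m[P→φ0] = [1, 1, 1]
r1 m[P→φ1] = [1, 1, 1]
r1 m[S→φ1] = [1, 1, 1]
r2 m[φ0→K] = [8, 4, 9]
r2 m[φ0→P] = [8, 9, 6]
r2 m[φ1→P] = [8, 8, 5]
r2 m[φ1→S] = [6, 6, 8]
r2 m[φ2→K] = [2, 5, 8]
r2 m[φ3→K] = [2, 2, 3]
r2 m[K→φ0] = [4, 10, 24]
r2 m[K→φ2] = [16, 8, 27]
r2 m[K→φ3] = [16, 20, 72]
r2 m[P→φ0] = [8, 8, 5]
r2 m[P→φ1] = [8, 9, 6]
r2 m[S→φ1] = [1, 1, 1]
r3 m[φ0→K] = [64, 32, 72]
r3 m[φ0→P] = [144, 216, 48]
r3 m[φ1→P] = [8, 8, 5]
r3 m[φ1→S] = [48, 54, 72]
r3 m[φ2→K] = [2, 5, 8]
r3 m[φ3→K] = [2, 2, 3]
r3 m[K→φ0] = [4, 10, 24]
r3 m[K→φ2] = [16, 8, 27]
r3 m[K→φ3] = [16, 20, 72]
r3 m[P→φ0] = [8, 8, 5]
r3 m[P→φ1] = [8, 9, 6]
r3 m[S→φ1] = [1, 1, 1]
r4 m[φ0→K] = [64, 32, 72]
r4 m[φ0→P] = [144, 216, 48]
r4 m[φ1→P] = [8, 8, 5]
r4 m[φ1→S] = [48, 54, 72]
r4 m[φ2→K] = [2, 5, 8]
r4 m[φ3→K] = [2, 2, 3]
r4 m[K→φ0] = [4, 10, 24]
r4 m[K→φ2] = [128, 64, 216]
r4 m[K→φ3] = [128, 160, 576]
r4 m[P→φ0] = [8, 8, 5]
r4 m[P→φ1] = [144, 216, 48]
r4 m[S→φ1] = [1, 1, 1]
r5 m[φ0→K] = [64, 32, 72]
r5 m[φ0→P] = [144, 216, 48]
r5 m[φ1→P] = [8, 8, 5]
r5 m[φ1→S] = [864, 1296, 1728]
r5 m[φ2→K] = [2, 5, 8]
r5 m[φ3→K] = [2, 2, 3]
r5 m[K→φ0] = [4, 10, 24]
r5 m[K→φ2] = [128, 64, 216]
r5 m[K→φ3] = [128, 160, 576]
r5 m[P→φ0] = [8, 8, 5]
r5 m[P→φ1] = [144, 216, 48]
r5 m[S→φ1] = [1, 1, 1]
r6 m[φ0→K] = [64, 32, 72]
r6 m[φ0→P] = [144, 216, 48]
r6 m[φ1→P] = [8, 8, 5]
r6 m[φ1→S] = [864, 1296, 1728]
r6 m[φ2→K] = [2, 5, 8]
r6 m[φ3→K] = [2, 2, 3]
r6 m[K→φ0] = [4, 10, 24]
r6 m[K→φ2] = [128, 64, 216]
r6 m[K→φ3] = [128, 160, 576]
r6 m[P→φ0] = [8, 8, 5]
r6 m[P→φ1] = [144, 216, 48]
r6 m[S→φ1] = [1, 1, 1]
fixed point reached at round 6
traceback from K: (K=2, P=1, S=2), score=1728

assignment: (K=2, P=1, S=2); score = 1728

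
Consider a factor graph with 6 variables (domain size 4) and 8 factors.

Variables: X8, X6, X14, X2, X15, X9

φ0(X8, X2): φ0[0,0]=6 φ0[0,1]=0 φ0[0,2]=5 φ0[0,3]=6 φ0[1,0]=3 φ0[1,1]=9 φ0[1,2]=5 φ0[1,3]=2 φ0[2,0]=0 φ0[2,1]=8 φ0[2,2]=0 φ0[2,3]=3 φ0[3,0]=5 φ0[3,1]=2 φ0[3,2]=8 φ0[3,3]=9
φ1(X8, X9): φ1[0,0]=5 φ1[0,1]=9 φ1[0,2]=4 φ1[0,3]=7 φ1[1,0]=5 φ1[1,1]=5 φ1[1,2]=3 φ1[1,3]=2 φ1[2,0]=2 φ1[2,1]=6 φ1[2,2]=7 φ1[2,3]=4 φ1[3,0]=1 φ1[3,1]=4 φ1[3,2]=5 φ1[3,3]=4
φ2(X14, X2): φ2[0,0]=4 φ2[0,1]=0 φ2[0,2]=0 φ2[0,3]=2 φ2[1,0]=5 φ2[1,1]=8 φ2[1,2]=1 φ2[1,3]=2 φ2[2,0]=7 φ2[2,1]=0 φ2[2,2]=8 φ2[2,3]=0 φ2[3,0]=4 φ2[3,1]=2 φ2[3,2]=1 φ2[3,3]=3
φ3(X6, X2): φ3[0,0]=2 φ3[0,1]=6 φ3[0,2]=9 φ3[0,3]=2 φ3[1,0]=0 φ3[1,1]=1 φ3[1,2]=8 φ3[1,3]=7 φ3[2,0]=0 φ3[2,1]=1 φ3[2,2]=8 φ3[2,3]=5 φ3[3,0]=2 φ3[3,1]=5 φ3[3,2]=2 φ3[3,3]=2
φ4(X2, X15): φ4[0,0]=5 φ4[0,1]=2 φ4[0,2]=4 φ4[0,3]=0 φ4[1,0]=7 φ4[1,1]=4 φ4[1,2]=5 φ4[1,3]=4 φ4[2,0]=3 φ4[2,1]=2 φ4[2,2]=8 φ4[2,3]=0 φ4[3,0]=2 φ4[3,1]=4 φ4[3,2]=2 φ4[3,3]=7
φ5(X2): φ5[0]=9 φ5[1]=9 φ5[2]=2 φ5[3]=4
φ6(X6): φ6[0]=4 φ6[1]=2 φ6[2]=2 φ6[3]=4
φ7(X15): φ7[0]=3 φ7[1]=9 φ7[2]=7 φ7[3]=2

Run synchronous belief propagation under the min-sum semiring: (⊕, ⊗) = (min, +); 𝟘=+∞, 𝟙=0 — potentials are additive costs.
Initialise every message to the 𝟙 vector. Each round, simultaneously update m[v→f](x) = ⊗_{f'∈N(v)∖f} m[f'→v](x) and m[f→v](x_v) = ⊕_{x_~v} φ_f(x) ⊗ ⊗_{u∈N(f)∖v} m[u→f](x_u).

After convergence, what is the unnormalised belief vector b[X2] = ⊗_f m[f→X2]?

b[X2] = [19, 21, 12, 19]

init: all messages = 𝟙 over 4 values
r1 m[φ0→X8] = [0, 2, 0, 2]
r1 m[φ0→X2] = [0, 0, 0, 2]
r1 m[φ1→X8] = [4, 2, 2, 1]
r1 m[φ1→X9] = [1, 4, 3, 2]
r1 m[φ2→X14] = [0, 1, 0, 1]
r1 m[φ2→X2] = [4, 0, 0, 0]
r1 m[φ3→X6] = [2, 0, 0, 2]
r1 m[φ3→X2] = [0, 1, 2, 2]
r1 m[φ4→X2] = [0, 4, 0, 2]
r1 m[φ4→X15] = [2, 2, 2, 0]
r1 m[φ5→X2] = [9, 9, 2, 4]
r1 m[φ6→X6] = [4, 2, 2, 4]
r1 m[φ7→X15] = [3, 9, 7, 2]
r1 m[X8→φ0] = [0, 0, 0, 0]
r1 m[X8→φ1] = [0, 0, 0, 0]
r1 m[X6→φ3] = [0, 0, 0, 0]
r1 m[X6→φ6] = [0, 0, 0, 0]
r1 m[X14→φ2] = [0, 0, 0, 0]
r1 m[X2→φ0] = [0, 0, 0, 0]
r1 m[X2→φ2] = [0, 0, 0, 0]
r1 m[X2→φ3] = [0, 0, 0, 0]
r1 m[X2→φ4] = [0, 0, 0, 0]
r1 m[X2→φ5] = [0, 0, 0, 0]
r1 m[X15→φ4] = [0, 0, 0, 0]
r1 m[X15→φ7] = [0, 0, 0, 0]
r1 m[X9→φ1] = [0, 0, 0, 0]
r2 m[φ0→X8] = [0, 2, 0, 2]
r2 m[φ0→X2] = [0, 0, 0, 2]
r2 m[φ1→X8] = [4, 2, 2, 1]
r2 m[φ1→X9] = [1, 4, 3, 2]
r2 m[φ2→X14] = [0, 1, 0, 1]
r2 m[φ2→X2] = [4, 0, 0, 0]
r2 m[φ3→X6] = [2, 0, 0, 2]
r2 m[φ3→X2] = [0, 1, 2, 2]
r2 m[φ4→X2] = [0, 4, 0, 2]
r2 m[φ4→X15] = [2, 2, 2, 0]
r2 m[φ5→X2] = [9, 9, 2, 4]
r2 m[φ6→X6] = [4, 2, 2, 4]
r2 m[φ7→X15] = [3, 9, 7, 2]
r2 m[X8→φ0] = [4, 2, 2, 1]
r2 m[X8→φ1] = [0, 2, 0, 2]
r2 m[X6→φ3] = [4, 2, 2, 4]
r2 m[X6→φ6] = [2, 0, 0, 2]
r2 m[X14→φ2] = [0, 0, 0, 0]
r2 m[X2→φ0] = [13, 14, 4, 8]
r2 m[X2→φ2] = [9, 14, 4, 10]
r2 m[X2→φ3] = [13, 13, 2, 8]
r2 m[X2→φ4] = [13, 10, 4, 8]
r2 m[X2→φ5] = [4, 5, 2, 6]
r2 m[X15→φ4] = [3, 9, 7, 2]
r2 m[X15→φ7] = [2, 2, 2, 0]
r2 m[X9→φ1] = [0, 0, 0, 0]
r3 m[φ0→X8] = [9, 9, 4, 12]
r3 m[φ0→X2] = [2, 3, 2, 4]
r3 m[φ1→X8] = [4, 2, 2, 1]
r3 m[φ1→X9] = [2, 6, 4, 4]
r3 m[φ2→X14] = [4, 5, 10, 5]
r3 m[φ2→X2] = [4, 0, 0, 0]
r3 m[φ3→X6] = [10, 10, 10, 4]
r3 m[φ3→X2] = [2, 3, 6, 6]
r3 m[φ4→X2] = [2, 6, 2, 5]
r3 m[φ4→X15] = [7, 6, 10, 4]
r3 m[φ5→X2] = [9, 9, 2, 4]
r3 m[φ6→X6] = [4, 2, 2, 4]
r3 m[φ7→X15] = [3, 9, 7, 2]
r3 m[X8→φ0] = [4, 2, 2, 1]
r3 m[X8→φ1] = [0, 2, 0, 2]
r3 m[X6→φ3] = [4, 2, 2, 4]
r3 m[X6→φ6] = [2, 0, 0, 2]
r3 m[X14→φ2] = [0, 0, 0, 0]
r3 m[X2→φ0] = [13, 14, 4, 8]
r3 m[X2→φ2] = [9, 14, 4, 10]
r3 m[X2→φ3] = [13, 13, 2, 8]
r3 m[X2→φ4] = [13, 10, 4, 8]
r3 m[X2→φ5] = [4, 5, 2, 6]
r3 m[X15→φ4] = [3, 9, 7, 2]
r3 m[X15→φ7] = [2, 2, 2, 0]
r3 m[X9→φ1] = [0, 0, 0, 0]
r4 m[φ0→X8] = [9, 9, 4, 12]
r4 m[φ0→X2] = [2, 3, 2, 4]
r4 m[φ1→X8] = [4, 2, 2, 1]
r4 m[φ1→X9] = [2, 6, 4, 4]
r4 m[φ2→X14] = [4, 5, 10, 5]
r4 m[φ2→X2] = [4, 0, 0, 0]
r4 m[φ3→X6] = [10, 10, 10, 4]
r4 m[φ3→X2] = [2, 3, 6, 6]
r4 m[φ4→X2] = [2, 6, 2, 5]
r4 m[φ4→X15] = [7, 6, 10, 4]
r4 m[φ5→X2] = [9, 9, 2, 4]
r4 m[φ6→X6] = [4, 2, 2, 4]
r4 m[φ7→X15] = [3, 9, 7, 2]
r4 m[X8→φ0] = [4, 2, 2, 1]
r4 m[X8→φ1] = [9, 9, 4, 12]
r4 m[X6→φ3] = [4, 2, 2, 4]
r4 m[X6→φ6] = [10, 10, 10, 4]
r4 m[X14→φ2] = [0, 0, 0, 0]
r4 m[X2→φ0] = [17, 18, 10, 15]
r4 m[X2→φ2] = [15, 21, 12, 19]
r4 m[X2→φ3] = [17, 18, 6, 13]
r4 m[X2→φ4] = [17, 15, 10, 14]
r4 m[X2→φ5] = [10, 12, 10, 15]
r4 m[X15→φ4] = [3, 9, 7, 2]
r4 m[X15→φ7] = [7, 6, 10, 4]
r4 m[X9→φ1] = [0, 0, 0, 0]
r5 m[φ0→X8] = [15, 15, 10, 18]
r5 m[φ0→X2] = [2, 3, 2, 4]
r5 m[φ1→X8] = [4, 2, 2, 1]
r5 m[φ1→X9] = [6, 10, 11, 8]
r5 m[φ2→X14] = [12, 13, 19, 13]
r5 m[φ2→X2] = [4, 0, 0, 0]
r5 m[φ3→X6] = [15, 14, 14, 8]
r5 m[φ3→X2] = [2, 3, 6, 6]
r5 m[φ4→X2] = [2, 6, 2, 5]
r5 m[φ4→X15] = [13, 12, 16, 10]
r5 m[φ5→X2] = [9, 9, 2, 4]
r5 m[φ6→X6] = [4, 2, 2, 4]
r5 m[φ7→X15] = [3, 9, 7, 2]
r5 m[X8→φ0] = [4, 2, 2, 1]
r5 m[X8→φ1] = [9, 9, 4, 12]
r5 m[X6→φ3] = [4, 2, 2, 4]
r5 m[X6→φ6] = [10, 10, 10, 4]
r5 m[X14→φ2] = [0, 0, 0, 0]
r5 m[X2→φ0] = [17, 18, 10, 15]
r5 m[X2→φ2] = [15, 21, 12, 19]
r5 m[X2→φ3] = [17, 18, 6, 13]
r5 m[X2→φ4] = [17, 15, 10, 14]
r5 m[X2→φ5] = [10, 12, 10, 15]
r5 m[X15→φ4] = [3, 9, 7, 2]
r5 m[X15→φ7] = [7, 6, 10, 4]
r5 m[X9→φ1] = [0, 0, 0, 0]
r6 m[φ0→X8] = [15, 15, 10, 18]
r6 m[φ0→X2] = [2, 3, 2, 4]
r6 m[φ1→X8] = [4, 2, 2, 1]
r6 m[φ1→X9] = [6, 10, 11, 8]
r6 m[φ2→X14] = [12, 13, 19, 13]
r6 m[φ2→X2] = [4, 0, 0, 0]
r6 m[φ3→X6] = [15, 14, 14, 8]
r6 m[φ3→X2] = [2, 3, 6, 6]
r6 m[φ4→X2] = [2, 6, 2, 5]
r6 m[φ4→X15] = [13, 12, 16, 10]
r6 m[φ5→X2] = [9, 9, 2, 4]
r6 m[φ6→X6] = [4, 2, 2, 4]
r6 m[φ7→X15] = [3, 9, 7, 2]
r6 m[X8→φ0] = [4, 2, 2, 1]
r6 m[X8→φ1] = [15, 15, 10, 18]
r6 m[X6→φ3] = [4, 2, 2, 4]
r6 m[X6→φ6] = [15, 14, 14, 8]
r6 m[X14→φ2] = [0, 0, 0, 0]
r6 m[X2→φ0] = [17, 18, 10, 15]
r6 m[X2→φ2] = [15, 21, 12, 19]
r6 m[X2→φ3] = [17, 18, 6, 13]
r6 m[X2→φ4] = [17, 15, 10, 14]
r6 m[X2→φ5] = [10, 12, 10, 15]
r6 m[X15→φ4] = [3, 9, 7, 2]
r6 m[X15→φ7] = [13, 12, 16, 10]
r6 m[X9→φ1] = [0, 0, 0, 0]
r7 m[φ0→X8] = [15, 15, 10, 18]
r7 m[φ0→X2] = [2, 3, 2, 4]
r7 m[φ1→X8] = [4, 2, 2, 1]
r7 m[φ1→X9] = [12, 16, 17, 14]
r7 m[φ2→X14] = [12, 13, 19, 13]
r7 m[φ2→X2] = [4, 0, 0, 0]
r7 m[φ3→X6] = [15, 14, 14, 8]
r7 m[φ3→X2] = [2, 3, 6, 6]
r7 m[φ4→X2] = [2, 6, 2, 5]
r7 m[φ4→X15] = [13, 12, 16, 10]
r7 m[φ5→X2] = [9, 9, 2, 4]
r7 m[φ6→X6] = [4, 2, 2, 4]
r7 m[φ7→X15] = [3, 9, 7, 2]
r7 m[X8→φ0] = [4, 2, 2, 1]
r7 m[X8→φ1] = [15, 15, 10, 18]
r7 m[X6→φ3] = [4, 2, 2, 4]
r7 m[X6→φ6] = [15, 14, 14, 8]
r7 m[X14→φ2] = [0, 0, 0, 0]
r7 m[X2→φ0] = [17, 18, 10, 15]
r7 m[X2→φ2] = [15, 21, 12, 19]
r7 m[X2→φ3] = [17, 18, 6, 13]
r7 m[X2→φ4] = [17, 15, 10, 14]
r7 m[X2→φ5] = [10, 12, 10, 15]
r7 m[X15→φ4] = [3, 9, 7, 2]
r7 m[X15→φ7] = [13, 12, 16, 10]
r7 m[X9→φ1] = [0, 0, 0, 0]
r8 m[φ0→X8] = [15, 15, 10, 18]
r8 m[φ0→X2] = [2, 3, 2, 4]
r8 m[φ1→X8] = [4, 2, 2, 1]
r8 m[φ1→X9] = [12, 16, 17, 14]
r8 m[φ2→X14] = [12, 13, 19, 13]
r8 m[φ2→X2] = [4, 0, 0, 0]
r8 m[φ3→X6] = [15, 14, 14, 8]
r8 m[φ3→X2] = [2, 3, 6, 6]
r8 m[φ4→X2] = [2, 6, 2, 5]
r8 m[φ4→X15] = [13, 12, 16, 10]
r8 m[φ5→X2] = [9, 9, 2, 4]
r8 m[φ6→X6] = [4, 2, 2, 4]
r8 m[φ7→X15] = [3, 9, 7, 2]
r8 m[X8→φ0] = [4, 2, 2, 1]
r8 m[X8→φ1] = [15, 15, 10, 18]
r8 m[X6→φ3] = [4, 2, 2, 4]
r8 m[X6→φ6] = [15, 14, 14, 8]
r8 m[X14→φ2] = [0, 0, 0, 0]
r8 m[X2→φ0] = [17, 18, 10, 15]
r8 m[X2→φ2] = [15, 21, 12, 19]
r8 m[X2→φ3] = [17, 18, 6, 13]
r8 m[X2→φ4] = [17, 15, 10, 14]
r8 m[X2→φ5] = [10, 12, 10, 15]
r8 m[X15→φ4] = [3, 9, 7, 2]
r8 m[X15→φ7] = [13, 12, 16, 10]
r8 m[X9→φ1] = [0, 0, 0, 0]
fixed point reached at round 8
b[X2] = ⊗ incoming = [19, 21, 12, 19]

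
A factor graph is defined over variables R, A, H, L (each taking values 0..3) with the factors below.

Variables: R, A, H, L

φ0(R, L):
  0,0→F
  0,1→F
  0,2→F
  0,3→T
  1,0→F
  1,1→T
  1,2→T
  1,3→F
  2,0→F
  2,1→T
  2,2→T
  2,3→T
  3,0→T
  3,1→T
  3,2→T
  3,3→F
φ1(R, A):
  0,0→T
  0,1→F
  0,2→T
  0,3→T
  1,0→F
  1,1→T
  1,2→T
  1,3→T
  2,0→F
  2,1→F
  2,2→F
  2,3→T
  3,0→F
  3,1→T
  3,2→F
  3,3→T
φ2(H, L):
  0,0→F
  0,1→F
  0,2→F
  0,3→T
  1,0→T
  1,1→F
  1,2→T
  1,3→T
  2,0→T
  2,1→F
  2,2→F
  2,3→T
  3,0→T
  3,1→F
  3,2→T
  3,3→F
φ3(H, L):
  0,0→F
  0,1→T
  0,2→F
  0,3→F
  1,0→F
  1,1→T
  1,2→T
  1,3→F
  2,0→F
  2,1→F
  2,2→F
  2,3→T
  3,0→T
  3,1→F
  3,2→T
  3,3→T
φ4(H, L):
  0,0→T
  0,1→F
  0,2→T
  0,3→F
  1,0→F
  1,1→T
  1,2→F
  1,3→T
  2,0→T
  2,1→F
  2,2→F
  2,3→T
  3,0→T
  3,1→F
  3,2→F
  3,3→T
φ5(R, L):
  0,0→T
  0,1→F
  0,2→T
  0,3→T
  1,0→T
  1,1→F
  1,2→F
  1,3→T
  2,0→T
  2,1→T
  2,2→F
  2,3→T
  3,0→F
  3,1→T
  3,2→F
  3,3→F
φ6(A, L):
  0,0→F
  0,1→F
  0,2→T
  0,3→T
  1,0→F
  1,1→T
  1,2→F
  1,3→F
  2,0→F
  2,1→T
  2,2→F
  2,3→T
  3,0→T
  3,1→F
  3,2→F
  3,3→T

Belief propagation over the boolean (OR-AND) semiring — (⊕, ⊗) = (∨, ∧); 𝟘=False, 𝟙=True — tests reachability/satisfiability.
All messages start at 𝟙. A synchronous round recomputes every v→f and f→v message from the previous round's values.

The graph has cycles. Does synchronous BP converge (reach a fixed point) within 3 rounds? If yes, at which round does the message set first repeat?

init: all messages = 𝟙 over 4 values
r1 m[φ0→R] = [T, T, T, T]
r1 m[φ0→L] = [T, T, T, T]
r1 m[φ1→R] = [T, T, T, T]
r1 m[φ1→A] = [T, T, T, T]
r1 m[φ2→H] = [T, T, T, T]
r1 m[φ2→L] = [T, F, T, T]
r1 m[φ3→H] = [T, T, T, T]
r1 m[φ3→L] = [T, T, T, T]
r1 m[φ4→H] = [T, T, T, T]
r1 m[φ4→L] = [T, T, T, T]
r1 m[φ5→R] = [T, T, T, T]
r1 m[φ5→L] = [T, T, T, T]
r1 m[φ6→A] = [T, T, T, T]
r1 m[φ6→L] = [T, T, T, T]
r1 m[R→φ0] = [T, T, T, T]
r1 m[R→φ1] = [T, T, T, T]
r1 m[R→φ5] = [T, T, T, T]
r1 m[A→φ1] = [T, T, T, T]
r1 m[A→φ6] = [T, T, T, T]
r1 m[H→φ2] = [T, T, T, T]
r1 m[H→φ3] = [T, T, T, T]
r1 m[H→φ4] = [T, T, T, T]
r1 m[L→φ0] = [T, T, T, T]
r1 m[L→φ2] = [T, T, T, T]
r1 m[L→φ3] = [T, T, T, T]
r1 m[L→φ4] = [T, T, T, T]
r1 m[L→φ5] = [T, T, T, T]
r1 m[L→φ6] = [T, T, T, T]
r2 m[φ0→R] = [T, T, T, T]
r2 m[φ0→L] = [T, T, T, T]
r2 m[φ1→R] = [T, T, T, T]
r2 m[φ1→A] = [T, T, T, T]
r2 m[φ2→H] = [T, T, T, T]
r2 m[φ2→L] = [T, F, T, T]
r2 m[φ3→H] = [T, T, T, T]
r2 m[φ3→L] = [T, T, T, T]
r2 m[φ4→H] = [T, T, T, T]
r2 m[φ4→L] = [T, T, T, T]
r2 m[φ5→R] = [T, T, T, T]
r2 m[φ5→L] = [T, T, T, T]
r2 m[φ6→A] = [T, T, T, T]
r2 m[φ6→L] = [T, T, T, T]
r2 m[R→φ0] = [T, T, T, T]
r2 m[R→φ1] = [T, T, T, T]
r2 m[R→φ5] = [T, T, T, T]
r2 m[A→φ1] = [T, T, T, T]
r2 m[A→φ6] = [T, T, T, T]
r2 m[H→φ2] = [T, T, T, T]
r2 m[H→φ3] = [T, T, T, T]
r2 m[H→φ4] = [T, T, T, T]
r2 m[L→φ0] = [T, F, T, T]
r2 m[L→φ2] = [T, T, T, T]
r2 m[L→φ3] = [T, F, T, T]
r2 m[L→φ4] = [T, F, T, T]
r2 m[L→φ5] = [T, F, T, T]
r2 m[L→φ6] = [T, F, T, T]
r3 m[φ0→R] = [T, T, T, T]
r3 m[φ0→L] = [T, T, T, T]
r3 m[φ1→R] = [T, T, T, T]
r3 m[φ1→A] = [T, T, T, T]
r3 m[φ2→H] = [T, T, T, T]
r3 m[φ2→L] = [T, F, T, T]
r3 m[φ3→H] = [F, T, T, T]
r3 m[φ3→L] = [T, T, T, T]
r3 m[φ4→H] = [T, T, T, T]
r3 m[φ4→L] = [T, T, T, T]
r3 m[φ5→R] = [T, T, T, F]
r3 m[φ5→L] = [T, T, T, T]
r3 m[φ6→A] = [T, F, T, T]
r3 m[φ6→L] = [T, T, T, T]
r3 m[R→φ0] = [T, T, T, T]
r3 m[R→φ1] = [T, T, T, T]
r3 m[R→φ5] = [T, T, T, T]
r3 m[A→φ1] = [T, T, T, T]
r3 m[A→φ6] = [T, T, T, T]
r3 m[H→φ2] = [T, T, T, T]
r3 m[H→φ3] = [T, T, T, T]
r3 m[H→φ4] = [T, T, T, T]
r3 m[L→φ0] = [T, F, T, T]
r3 m[L→φ2] = [T, T, T, T]
r3 m[L→φ3] = [T, F, T, T]
r3 m[L→φ4] = [T, F, T, T]
r3 m[L→φ5] = [T, F, T, T]
r3 m[L→φ6] = [T, F, T, T]
no fixed point within 3 rounds

NOT CONVERGED within 3 rounds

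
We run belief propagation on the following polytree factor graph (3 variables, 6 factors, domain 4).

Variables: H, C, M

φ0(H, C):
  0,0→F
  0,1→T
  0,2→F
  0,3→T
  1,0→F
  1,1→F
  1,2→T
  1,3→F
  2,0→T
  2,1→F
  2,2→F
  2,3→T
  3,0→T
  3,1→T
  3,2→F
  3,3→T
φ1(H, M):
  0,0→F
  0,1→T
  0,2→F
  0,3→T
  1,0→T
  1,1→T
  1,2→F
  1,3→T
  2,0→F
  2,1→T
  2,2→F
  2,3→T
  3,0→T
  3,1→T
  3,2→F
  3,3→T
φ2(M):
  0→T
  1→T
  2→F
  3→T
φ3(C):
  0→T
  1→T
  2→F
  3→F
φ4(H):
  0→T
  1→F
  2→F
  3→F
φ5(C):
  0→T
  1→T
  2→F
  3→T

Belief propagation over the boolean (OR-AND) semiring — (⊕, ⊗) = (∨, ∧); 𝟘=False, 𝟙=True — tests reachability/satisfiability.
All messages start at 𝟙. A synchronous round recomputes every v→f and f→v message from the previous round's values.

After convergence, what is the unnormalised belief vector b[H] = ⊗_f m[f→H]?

b[H] = [T, F, F, F]

init: all messages = 𝟙 over 4 values
r1 m[φ0→H] = [T, T, T, T]
r1 m[φ0→C] = [T, T, T, T]
r1 m[φ1→H] = [T, T, T, T]
r1 m[φ1→M] = [T, T, F, T]
r1 m[φ2→M] = [T, T, F, T]
r1 m[φ3→C] = [T, T, F, F]
r1 m[φ4→H] = [T, F, F, F]
r1 m[φ5→C] = [T, T, F, T]
r1 m[H→φ0] = [T, T, T, T]
r1 m[H→φ1] = [T, T, T, T]
r1 m[H→φ4] = [T, T, T, T]
r1 m[C→φ0] = [T, T, T, T]
r1 m[C→φ3] = [T, T, T, T]
r1 m[C→φ5] = [T, T, T, T]
r1 m[M→φ1] = [T, T, T, T]
r1 m[M→φ2] = [T, T, T, T]
r2 m[φ0→H] = [T, T, T, T]
r2 m[φ0→C] = [T, T, T, T]
r2 m[φ1→H] = [T, T, T, T]
r2 m[φ1→M] = [T, T, F, T]
r2 m[φ2→M] = [T, T, F, T]
r2 m[φ3→C] = [T, T, F, F]
r2 m[φ4→H] = [T, F, F, F]
r2 m[φ5→C] = [T, T, F, T]
r2 m[H→φ0] = [T, F, F, F]
r2 m[H→φ1] = [T, F, F, F]
r2 m[H→φ4] = [T, T, T, T]
r2 m[C→φ0] = [T, T, F, F]
r2 m[C→φ3] = [T, T, F, T]
r2 m[C→φ5] = [T, T, F, F]
r2 m[M→φ1] = [T, T, F, T]
r2 m[M→φ2] = [T, T, F, T]
r3 m[φ0→H] = [T, F, T, T]
r3 m[φ0→C] = [F, T, F, T]
r3 m[φ1→H] = [T, T, T, T]
r3 m[φ1→M] = [F, T, F, T]
r3 m[φ2→M] = [T, T, F, T]
r3 m[φ3→C] = [T, T, F, F]
r3 m[φ4→H] = [T, F, F, F]
r3 m[φ5→C] = [T, T, F, T]
r3 m[H→φ0] = [T, F, F, F]
r3 m[H→φ1] = [T, F, F, F]
r3 m[H→φ4] = [T, T, T, T]
r3 m[C→φ0] = [T, T, F, F]
r3 m[C→φ3] = [T, T, F, T]
r3 m[C→φ5] = [T, T, F, F]
r3 m[M→φ1] = [T, T, F, T]
r3 m[M→φ2] = [T, T, F, T]
r4 m[φ0→H] = [T, F, T, T]
r4 m[φ0→C] = [F, T, F, T]
r4 m[φ1→H] = [T, T, T, T]
r4 m[φ1→M] = [F, T, F, T]
r4 m[φ2→M] = [T, T, F, T]
r4 m[φ3→C] = [T, T, F, F]
r4 m[φ4→H] = [T, F, F, F]
r4 m[φ5→C] = [T, T, F, T]
r4 m[H→φ0] = [T, F, F, F]
r4 m[H→φ1] = [T, F, F, F]
r4 m[H→φ4] = [T, F, T, T]
r4 m[C→φ0] = [T, T, F, F]
r4 m[C→φ3] = [F, T, F, T]
r4 m[C→φ5] = [F, T, F, F]
r4 m[M→φ1] = [T, T, F, T]
r4 m[M→φ2] = [F, T, F, T]
r5 m[φ0→H] = [T, F, T, T]
r5 m[φ0→C] = [F, T, F, T]
r5 m[φ1→H] = [T, T, T, T]
r5 m[φ1→M] = [F, T, F, T]
r5 m[φ2→M] = [T, T, F, T]
r5 m[φ3→C] = [T, T, F, F]
r5 m[φ4→H] = [T, F, F, F]
r5 m[φ5→C] = [T, T, F, T]
r5 m[H→φ0] = [T, F, F, F]
r5 m[H→φ1] = [T, F, F, F]
r5 m[H→φ4] = [T, F, T, T]
r5 m[C→φ0] = [T, T, F, F]
r5 m[C→φ3] = [F, T, F, T]
r5 m[C→φ5] = [F, T, F, F]
r5 m[M→φ1] = [T, T, F, T]
r5 m[M→φ2] = [F, T, F, T]
fixed point reached at round 5
b[H] = ⊗ incoming = [T, F, F, F]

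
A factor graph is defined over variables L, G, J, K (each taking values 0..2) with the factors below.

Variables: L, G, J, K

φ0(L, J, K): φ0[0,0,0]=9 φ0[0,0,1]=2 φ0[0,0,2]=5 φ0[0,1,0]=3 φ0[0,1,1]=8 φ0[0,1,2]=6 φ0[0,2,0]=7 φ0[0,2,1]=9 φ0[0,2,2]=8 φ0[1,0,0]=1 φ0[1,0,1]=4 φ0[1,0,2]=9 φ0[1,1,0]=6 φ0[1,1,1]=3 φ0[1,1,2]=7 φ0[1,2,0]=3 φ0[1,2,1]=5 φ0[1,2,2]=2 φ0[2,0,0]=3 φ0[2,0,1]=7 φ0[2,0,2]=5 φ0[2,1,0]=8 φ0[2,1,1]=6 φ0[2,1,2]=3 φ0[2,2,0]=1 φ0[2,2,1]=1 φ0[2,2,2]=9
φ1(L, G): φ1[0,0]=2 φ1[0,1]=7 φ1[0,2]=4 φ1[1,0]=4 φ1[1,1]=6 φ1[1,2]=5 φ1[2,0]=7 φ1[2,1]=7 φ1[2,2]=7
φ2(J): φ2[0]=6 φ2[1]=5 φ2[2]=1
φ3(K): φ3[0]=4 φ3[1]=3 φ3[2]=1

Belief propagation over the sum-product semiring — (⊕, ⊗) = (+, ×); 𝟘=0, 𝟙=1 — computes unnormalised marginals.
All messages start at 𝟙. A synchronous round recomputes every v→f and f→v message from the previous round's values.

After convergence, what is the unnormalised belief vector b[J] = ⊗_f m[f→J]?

init: all messages = 𝟙 over 3 values
r1 m[φ0→L] = [57, 40, 43]
r1 m[φ0→J] = [45, 50, 45]
r1 m[φ0→K] = [41, 45, 54]
r1 m[φ1→L] = [13, 15, 21]
r1 m[φ1→G] = [13, 20, 16]
r1 m[φ2→J] = [6, 5, 1]
r1 m[φ3→K] = [4, 3, 1]
r1 m[L→φ0] = [1, 1, 1]
r1 m[L→φ1] = [1, 1, 1]
r1 m[G→φ1] = [1, 1, 1]
r1 m[J→φ0] = [1, 1, 1]
r1 m[J→φ2] = [1, 1, 1]
r1 m[K→φ0] = [1, 1, 1]
r1 m[K→φ3] = [1, 1, 1]
r2 m[φ0→L] = [57, 40, 43]
r2 m[φ0→J] = [45, 50, 45]
r2 m[φ0→K] = [41, 45, 54]
r2 m[φ1→L] = [13, 15, 21]
r2 m[φ1→G] = [13, 20, 16]
r2 m[φ2→J] = [6, 5, 1]
r2 m[φ3→K] = [4, 3, 1]
r2 m[L→φ0] = [13, 15, 21]
r2 m[L→φ1] = [57, 40, 43]
r2 m[G→φ1] = [1, 1, 1]
r2 m[J→φ0] = [6, 5, 1]
r2 m[J→φ2] = [45, 50, 45]
r2 m[K→φ0] = [4, 3, 1]
r2 m[K→φ3] = [41, 45, 54]
r3 m[φ0→L] = [555, 379, 509]
r3 m[φ0→J] = [1784, 2259, 1590]
r3 m[φ0→K] = [2812, 2986, 3383]
r3 m[φ1→L] = [13, 15, 21]
r3 m[φ1→G] = [575, 940, 729]
r3 m[φ2→J] = [6, 5, 1]
r3 m[φ3→K] = [4, 3, 1]
r3 m[L→φ0] = [13, 15, 21]
r3 m[L→φ1] = [57, 40, 43]
r3 m[G→φ1] = [1, 1, 1]
r3 m[J→φ0] = [6, 5, 1]
r3 m[J→φ2] = [45, 50, 45]
r3 m[K→φ0] = [4, 3, 1]
r3 m[K→φ3] = [41, 45, 54]
r4 m[φ0→L] = [555, 379, 509]
r4 m[φ0→J] = [1784, 2259, 1590]
r4 m[φ0→K] = [2812, 2986, 3383]
r4 m[φ1→L] = [13, 15, 21]
r4 m[φ1→G] = [575, 940, 729]
r4 m[φ2→J] = [6, 5, 1]
r4 m[φ3→K] = [4, 3, 1]
r4 m[L→φ0] = [13, 15, 21]
r4 m[L→φ1] = [555, 379, 509]
r4 m[G→φ1] = [1, 1, 1]
r4 m[J→φ0] = [6, 5, 1]
r4 m[J→φ2] = [1784, 2259, 1590]
r4 m[K→φ0] = [4, 3, 1]
r4 m[K→φ3] = [2812, 2986, 3383]
r5 m[φ0→L] = [555, 379, 509]
r5 m[φ0→J] = [1784, 2259, 1590]
r5 m[φ0→K] = [2812, 2986, 3383]
r5 m[φ1→L] = [13, 15, 21]
r5 m[φ1→G] = [6189, 9722, 7678]
r5 m[φ2→J] = [6, 5, 1]
r5 m[φ3→K] = [4, 3, 1]
r5 m[L→φ0] = [13, 15, 21]
r5 m[L→φ1] = [555, 379, 509]
r5 m[G→φ1] = [1, 1, 1]
r5 m[J→φ0] = [6, 5, 1]
r5 m[J→φ2] = [1784, 2259, 1590]
r5 m[K→φ0] = [4, 3, 1]
r5 m[K→φ3] = [2812, 2986, 3383]
r6 m[φ0→L] = [555, 379, 509]
r6 m[φ0→J] = [1784, 2259, 1590]
r6 m[φ0→K] = [2812, 2986, 3383]
r6 m[φ1→L] = [13, 15, 21]
r6 m[φ1→G] = [6189, 9722, 7678]
r6 m[φ2→J] = [6, 5, 1]
r6 m[φ3→K] = [4, 3, 1]
r6 m[L→φ0] = [13, 15, 21]
r6 m[L→φ1] = [555, 379, 509]
r6 m[G→φ1] = [1, 1, 1]
r6 m[J→φ0] = [6, 5, 1]
r6 m[J→φ2] = [1784, 2259, 1590]
r6 m[K→φ0] = [4, 3, 1]
r6 m[K→φ3] = [2812, 2986, 3383]
fixed point reached at round 6
b[J] = ⊗ incoming = [10704, 11295, 1590]

b[J] = [10704, 11295, 1590]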